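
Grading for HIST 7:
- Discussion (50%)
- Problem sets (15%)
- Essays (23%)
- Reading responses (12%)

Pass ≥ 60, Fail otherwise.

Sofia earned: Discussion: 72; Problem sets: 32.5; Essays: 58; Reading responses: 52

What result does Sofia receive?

Weighted total:
  Discussion 72 × 0.5 = 36
  Problem sets 32.5 × 0.15 = 4.875
  Essays 58 × 0.23 = 13.34
  Reading responses 52 × 0.12 = 6.24
Sum = 60.455
60.455 ≥ 60 → Pass

Pass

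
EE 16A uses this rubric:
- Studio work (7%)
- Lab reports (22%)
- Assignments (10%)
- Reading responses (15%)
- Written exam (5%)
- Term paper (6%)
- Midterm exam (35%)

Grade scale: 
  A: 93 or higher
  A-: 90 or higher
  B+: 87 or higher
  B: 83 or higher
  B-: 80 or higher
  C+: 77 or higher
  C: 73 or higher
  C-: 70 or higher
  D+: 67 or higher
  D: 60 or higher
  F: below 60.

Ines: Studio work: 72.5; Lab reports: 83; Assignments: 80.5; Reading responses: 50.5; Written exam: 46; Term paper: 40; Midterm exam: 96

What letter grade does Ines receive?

Weighted total:
  Studio work 72.5 × 0.07 = 5.075
  Lab reports 83 × 0.22 = 18.26
  Assignments 80.5 × 0.1 = 8.05
  Reading responses 50.5 × 0.15 = 7.575
  Written exam 46 × 0.05 = 2.3
  Term paper 40 × 0.06 = 2.4
  Midterm exam 96 × 0.35 = 33.6
Sum = 77.26
77.26 is ≥ 77 and < 80 → C+

C+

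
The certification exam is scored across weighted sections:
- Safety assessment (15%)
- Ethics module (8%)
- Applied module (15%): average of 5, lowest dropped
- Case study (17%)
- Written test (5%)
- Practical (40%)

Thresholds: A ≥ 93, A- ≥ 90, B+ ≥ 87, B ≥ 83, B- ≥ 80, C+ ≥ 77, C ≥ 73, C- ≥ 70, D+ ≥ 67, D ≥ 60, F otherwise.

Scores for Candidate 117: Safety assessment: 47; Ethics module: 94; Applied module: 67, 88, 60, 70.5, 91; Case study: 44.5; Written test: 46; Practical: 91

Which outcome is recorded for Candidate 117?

Applied module: drop 60 → average of remaining 4 = 316.5/4 = 79.125
Weighted total:
  Safety assessment 47 × 0.15 = 7.05
  Ethics module 94 × 0.08 = 7.52
  Applied module 79.125 × 0.15 = 11.86875
  Case study 44.5 × 0.17 = 7.565
  Written test 46 × 0.05 = 2.3
  Practical 91 × 0.4 = 36.4
Sum = 72.70375
72.70375 is ≥ 70 and < 73 → C-

C-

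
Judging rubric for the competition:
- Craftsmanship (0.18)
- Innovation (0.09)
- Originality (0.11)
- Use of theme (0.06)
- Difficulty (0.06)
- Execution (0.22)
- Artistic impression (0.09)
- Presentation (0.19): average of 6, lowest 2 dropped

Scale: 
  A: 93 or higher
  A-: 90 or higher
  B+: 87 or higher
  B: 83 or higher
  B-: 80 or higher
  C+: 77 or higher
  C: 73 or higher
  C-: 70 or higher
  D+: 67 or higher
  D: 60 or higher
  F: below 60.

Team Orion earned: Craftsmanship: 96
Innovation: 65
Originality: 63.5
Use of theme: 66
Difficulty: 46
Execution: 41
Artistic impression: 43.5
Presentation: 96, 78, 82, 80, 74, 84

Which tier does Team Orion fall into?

D

Presentation: drop 74, 78 → average of remaining 4 = 342/4 = 85.5
Weighted total:
  Craftsmanship 96 × 0.18 = 17.28
  Innovation 65 × 0.09 = 5.85
  Originality 63.5 × 0.11 = 6.985
  Use of theme 66 × 0.06 = 3.96
  Difficulty 46 × 0.06 = 2.76
  Execution 41 × 0.22 = 9.02
  Artistic impression 43.5 × 0.09 = 3.915
  Presentation 85.5 × 0.19 = 16.245
Sum = 66.015
66.015 is ≥ 60 and < 67 → D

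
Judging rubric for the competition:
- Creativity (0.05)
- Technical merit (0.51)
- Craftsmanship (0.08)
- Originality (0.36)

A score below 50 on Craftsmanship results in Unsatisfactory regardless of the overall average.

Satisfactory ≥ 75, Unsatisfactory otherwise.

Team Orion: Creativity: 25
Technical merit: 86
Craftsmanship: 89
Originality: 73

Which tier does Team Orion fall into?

Satisfactory

Craftsmanship score 89 ≥ 50: minimum met.
Weighted total:
  Creativity 25 × 0.05 = 1.25
  Technical merit 86 × 0.51 = 43.86
  Craftsmanship 89 × 0.08 = 7.12
  Originality 73 × 0.36 = 26.28
Sum = 78.51
78.51 ≥ 75 → Satisfactory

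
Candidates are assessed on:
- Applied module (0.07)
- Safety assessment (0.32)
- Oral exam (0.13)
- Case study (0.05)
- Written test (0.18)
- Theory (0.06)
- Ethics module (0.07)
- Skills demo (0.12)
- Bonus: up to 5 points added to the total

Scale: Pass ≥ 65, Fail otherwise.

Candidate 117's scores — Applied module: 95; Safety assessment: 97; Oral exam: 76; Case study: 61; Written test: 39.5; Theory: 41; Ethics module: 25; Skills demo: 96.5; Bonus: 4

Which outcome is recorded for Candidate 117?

Pass

Weighted total:
  Applied module 95 × 0.07 = 6.65
  Safety assessment 97 × 0.32 = 31.04
  Oral exam 76 × 0.13 = 9.88
  Case study 61 × 0.05 = 3.05
  Written test 39.5 × 0.18 = 7.11
  Theory 41 × 0.06 = 2.46
  Ethics module 25 × 0.07 = 1.75
  Skills demo 96.5 × 0.12 = 11.58
Sum = 73.52
Bonus: 73.52 + 4 = 77.52
77.52 ≥ 65 → Pass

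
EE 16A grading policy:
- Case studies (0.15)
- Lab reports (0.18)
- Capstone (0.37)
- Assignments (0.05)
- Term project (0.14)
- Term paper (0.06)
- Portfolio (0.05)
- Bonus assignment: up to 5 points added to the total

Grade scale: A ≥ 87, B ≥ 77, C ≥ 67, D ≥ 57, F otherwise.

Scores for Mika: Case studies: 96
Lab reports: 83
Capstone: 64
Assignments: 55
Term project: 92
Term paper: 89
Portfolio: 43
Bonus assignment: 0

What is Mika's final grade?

C

Weighted total:
  Case studies 96 × 0.15 = 14.4
  Lab reports 83 × 0.18 = 14.94
  Capstone 64 × 0.37 = 23.68
  Assignments 55 × 0.05 = 2.75
  Term project 92 × 0.14 = 12.88
  Term paper 89 × 0.06 = 5.34
  Portfolio 43 × 0.05 = 2.15
Sum = 76.14
Bonus assignment: 76.14 + 0 = 76.14
76.14 is ≥ 67 and < 77 → C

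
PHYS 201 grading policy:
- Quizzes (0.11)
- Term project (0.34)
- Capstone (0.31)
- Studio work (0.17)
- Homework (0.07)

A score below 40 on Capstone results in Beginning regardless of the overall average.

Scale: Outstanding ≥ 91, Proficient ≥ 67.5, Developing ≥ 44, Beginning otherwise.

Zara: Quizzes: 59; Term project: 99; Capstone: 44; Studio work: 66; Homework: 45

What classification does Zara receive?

Capstone score 44 ≥ 40: minimum met.
Weighted total:
  Quizzes 59 × 0.11 = 6.49
  Term project 99 × 0.34 = 33.66
  Capstone 44 × 0.31 = 13.64
  Studio work 66 × 0.17 = 11.22
  Homework 45 × 0.07 = 3.15
Sum = 68.16
68.16 is ≥ 67.5 and < 91 → Proficient

Proficient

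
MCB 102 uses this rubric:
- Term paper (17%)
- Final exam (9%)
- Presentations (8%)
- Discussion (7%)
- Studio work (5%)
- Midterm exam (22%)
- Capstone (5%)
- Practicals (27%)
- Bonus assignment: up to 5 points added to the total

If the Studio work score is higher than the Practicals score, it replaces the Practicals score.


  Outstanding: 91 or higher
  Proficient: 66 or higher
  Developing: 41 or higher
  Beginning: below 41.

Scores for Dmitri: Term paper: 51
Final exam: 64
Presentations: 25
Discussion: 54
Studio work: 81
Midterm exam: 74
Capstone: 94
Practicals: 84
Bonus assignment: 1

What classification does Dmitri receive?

Studio work (81) ≤ Practicals (84), so Practicals stays at 84.
Weighted total:
  Term paper 51 × 0.17 = 8.67
  Final exam 64 × 0.09 = 5.76
  Presentations 25 × 0.08 = 2
  Discussion 54 × 0.07 = 3.78
  Studio work 81 × 0.05 = 4.05
  Midterm exam 74 × 0.22 = 16.28
  Capstone 94 × 0.05 = 4.7
  Practicals 84 × 0.27 = 22.68
Sum = 67.92
Bonus assignment: 67.92 + 1 = 68.92
68.92 is ≥ 66 and < 91 → Proficient

Proficient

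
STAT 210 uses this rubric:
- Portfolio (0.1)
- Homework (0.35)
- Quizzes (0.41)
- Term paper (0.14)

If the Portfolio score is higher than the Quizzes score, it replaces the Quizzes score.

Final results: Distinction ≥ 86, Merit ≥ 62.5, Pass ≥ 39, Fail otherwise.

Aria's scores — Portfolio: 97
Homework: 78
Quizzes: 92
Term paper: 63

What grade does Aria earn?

Portfolio (97) > Quizzes (92), so Quizzes counts as 97.
Weighted total:
  Portfolio 97 × 0.1 = 9.7
  Homework 78 × 0.35 = 27.3
  Quizzes 97 × 0.41 = 39.77
  Term paper 63 × 0.14 = 8.82
Sum = 85.59
85.59 is ≥ 62.5 and < 86 → Merit

Merit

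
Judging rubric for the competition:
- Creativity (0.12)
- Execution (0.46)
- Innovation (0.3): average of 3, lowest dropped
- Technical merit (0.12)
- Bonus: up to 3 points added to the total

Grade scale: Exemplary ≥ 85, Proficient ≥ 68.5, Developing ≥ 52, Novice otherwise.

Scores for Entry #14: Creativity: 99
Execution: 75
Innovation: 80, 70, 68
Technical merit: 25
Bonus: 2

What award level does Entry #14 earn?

Innovation: drop 68 → average of remaining 2 = 150/2 = 75
Weighted total:
  Creativity 99 × 0.12 = 11.88
  Execution 75 × 0.46 = 34.5
  Innovation 75 × 0.3 = 22.5
  Technical merit 25 × 0.12 = 3
Sum = 71.88
Bonus: 71.88 + 2 = 73.88
73.88 is ≥ 68.5 and < 85 → Proficient

Proficient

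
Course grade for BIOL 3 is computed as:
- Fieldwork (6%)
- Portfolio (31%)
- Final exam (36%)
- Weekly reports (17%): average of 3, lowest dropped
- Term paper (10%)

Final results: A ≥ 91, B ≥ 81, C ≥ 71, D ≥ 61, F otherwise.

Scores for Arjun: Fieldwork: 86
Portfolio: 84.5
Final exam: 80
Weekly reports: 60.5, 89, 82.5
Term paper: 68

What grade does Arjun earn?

B

Weekly reports: drop 60.5 → average of remaining 2 = 171.5/2 = 85.75
Weighted total:
  Fieldwork 86 × 0.06 = 5.16
  Portfolio 84.5 × 0.31 = 26.195
  Final exam 80 × 0.36 = 28.8
  Weekly reports 85.75 × 0.17 = 14.5775
  Term paper 68 × 0.1 = 6.8
Sum = 81.5325
81.5325 is ≥ 81 and < 91 → B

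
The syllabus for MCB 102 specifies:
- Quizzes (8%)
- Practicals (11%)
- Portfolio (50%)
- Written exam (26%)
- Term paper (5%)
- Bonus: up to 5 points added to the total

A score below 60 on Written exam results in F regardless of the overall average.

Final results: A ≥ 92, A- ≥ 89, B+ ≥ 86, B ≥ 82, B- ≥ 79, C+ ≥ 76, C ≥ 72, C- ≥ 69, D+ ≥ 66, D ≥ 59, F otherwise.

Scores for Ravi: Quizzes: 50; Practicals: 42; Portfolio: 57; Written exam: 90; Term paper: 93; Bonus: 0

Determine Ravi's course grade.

D

Written exam score 90 ≥ 60: minimum met.
Weighted total:
  Quizzes 50 × 0.08 = 4
  Practicals 42 × 0.11 = 4.62
  Portfolio 57 × 0.5 = 28.5
  Written exam 90 × 0.26 = 23.4
  Term paper 93 × 0.05 = 4.65
Sum = 65.17
Bonus: 65.17 + 0 = 65.17
65.17 is ≥ 59 and < 66 → D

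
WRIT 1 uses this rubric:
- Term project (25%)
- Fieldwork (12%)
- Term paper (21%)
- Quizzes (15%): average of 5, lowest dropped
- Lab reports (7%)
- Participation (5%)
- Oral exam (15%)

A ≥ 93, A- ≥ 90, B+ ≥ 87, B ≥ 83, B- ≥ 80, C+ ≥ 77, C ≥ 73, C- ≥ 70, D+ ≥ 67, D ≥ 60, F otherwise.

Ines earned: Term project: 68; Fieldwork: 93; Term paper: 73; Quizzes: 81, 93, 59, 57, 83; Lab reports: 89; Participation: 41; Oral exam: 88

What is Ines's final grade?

Quizzes: drop 57 → average of remaining 4 = 316/4 = 79
Weighted total:
  Term project 68 × 0.25 = 17
  Fieldwork 93 × 0.12 = 11.16
  Term paper 73 × 0.21 = 15.33
  Quizzes 79 × 0.15 = 11.85
  Lab reports 89 × 0.07 = 6.23
  Participation 41 × 0.05 = 2.05
  Oral exam 88 × 0.15 = 13.2
Sum = 76.82
76.82 is ≥ 73 and < 77 → C

C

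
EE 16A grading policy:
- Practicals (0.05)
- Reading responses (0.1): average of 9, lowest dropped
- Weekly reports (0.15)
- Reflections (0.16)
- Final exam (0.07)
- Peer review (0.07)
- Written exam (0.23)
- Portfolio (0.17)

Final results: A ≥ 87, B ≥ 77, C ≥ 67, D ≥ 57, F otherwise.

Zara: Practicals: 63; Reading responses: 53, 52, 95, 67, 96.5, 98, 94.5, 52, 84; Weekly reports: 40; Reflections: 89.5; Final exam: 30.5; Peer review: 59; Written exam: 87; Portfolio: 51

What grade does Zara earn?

Reading responses: drop 52 → average of remaining 8 = 640/8 = 80
Weighted total:
  Practicals 63 × 0.05 = 3.15
  Reading responses 80 × 0.1 = 8
  Weekly reports 40 × 0.15 = 6
  Reflections 89.5 × 0.16 = 14.32
  Final exam 30.5 × 0.07 = 2.135
  Peer review 59 × 0.07 = 4.13
  Written exam 87 × 0.23 = 20.01
  Portfolio 51 × 0.17 = 8.67
Sum = 66.415
66.415 is ≥ 57 and < 67 → D

D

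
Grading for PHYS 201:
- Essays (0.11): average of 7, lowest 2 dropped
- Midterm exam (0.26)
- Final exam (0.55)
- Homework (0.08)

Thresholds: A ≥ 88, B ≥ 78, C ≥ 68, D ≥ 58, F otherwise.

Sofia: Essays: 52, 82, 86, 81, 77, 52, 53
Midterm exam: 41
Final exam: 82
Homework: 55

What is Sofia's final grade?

Essays: drop 52, 52 → average of remaining 5 = 379/5 = 75.8
Weighted total:
  Essays 75.8 × 0.11 = 8.338
  Midterm exam 41 × 0.26 = 10.66
  Final exam 82 × 0.55 = 45.1
  Homework 55 × 0.08 = 4.4
Sum = 68.498
68.498 is ≥ 68 and < 78 → C

C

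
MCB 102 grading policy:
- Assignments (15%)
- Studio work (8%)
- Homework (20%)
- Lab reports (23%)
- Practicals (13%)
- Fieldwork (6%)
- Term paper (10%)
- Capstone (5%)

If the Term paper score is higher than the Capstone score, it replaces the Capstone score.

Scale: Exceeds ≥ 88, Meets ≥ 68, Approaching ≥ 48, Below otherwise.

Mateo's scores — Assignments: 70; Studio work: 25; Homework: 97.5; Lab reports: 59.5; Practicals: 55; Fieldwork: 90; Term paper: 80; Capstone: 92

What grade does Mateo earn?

Term paper (80) ≤ Capstone (92), so Capstone stays at 92.
Weighted total:
  Assignments 70 × 0.15 = 10.5
  Studio work 25 × 0.08 = 2
  Homework 97.5 × 0.2 = 19.5
  Lab reports 59.5 × 0.23 = 13.685
  Practicals 55 × 0.13 = 7.15
  Fieldwork 90 × 0.06 = 5.4
  Term paper 80 × 0.1 = 8
  Capstone 92 × 0.05 = 4.6
Sum = 70.835
70.835 is ≥ 68 and < 88 → Meets

Meets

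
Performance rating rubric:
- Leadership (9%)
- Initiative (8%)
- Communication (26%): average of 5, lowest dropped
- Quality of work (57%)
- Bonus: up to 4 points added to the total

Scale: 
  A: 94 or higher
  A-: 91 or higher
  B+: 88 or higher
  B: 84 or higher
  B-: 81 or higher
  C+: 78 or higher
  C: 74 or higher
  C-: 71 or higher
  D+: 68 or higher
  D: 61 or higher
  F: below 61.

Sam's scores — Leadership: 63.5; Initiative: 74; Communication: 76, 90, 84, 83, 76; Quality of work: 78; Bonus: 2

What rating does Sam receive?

Communication: drop 76 → average of remaining 4 = 333/4 = 83.25
Weighted total:
  Leadership 63.5 × 0.09 = 5.715
  Initiative 74 × 0.08 = 5.92
  Communication 83.25 × 0.26 = 21.645
  Quality of work 78 × 0.57 = 44.46
Sum = 77.74
Bonus: 77.74 + 2 = 79.74
79.74 is ≥ 78 and < 81 → C+

C+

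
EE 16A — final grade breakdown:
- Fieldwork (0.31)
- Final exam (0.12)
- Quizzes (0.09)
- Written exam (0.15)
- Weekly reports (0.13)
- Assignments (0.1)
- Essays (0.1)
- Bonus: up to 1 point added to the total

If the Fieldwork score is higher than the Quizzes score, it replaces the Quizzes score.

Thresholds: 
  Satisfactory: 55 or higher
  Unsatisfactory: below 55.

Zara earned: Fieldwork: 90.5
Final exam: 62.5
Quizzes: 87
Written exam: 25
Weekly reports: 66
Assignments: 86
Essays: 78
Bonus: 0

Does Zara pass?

Fieldwork (90.5) > Quizzes (87), so Quizzes counts as 90.5.
Weighted total:
  Fieldwork 90.5 × 0.31 = 28.055
  Final exam 62.5 × 0.12 = 7.5
  Quizzes 90.5 × 0.09 = 8.145
  Written exam 25 × 0.15 = 3.75
  Weekly reports 66 × 0.13 = 8.58
  Assignments 86 × 0.1 = 8.6
  Essays 78 × 0.1 = 7.8
Sum = 72.43
Bonus: 72.43 + 0 = 72.43
72.43 ≥ 55 → Satisfactory

Satisfactory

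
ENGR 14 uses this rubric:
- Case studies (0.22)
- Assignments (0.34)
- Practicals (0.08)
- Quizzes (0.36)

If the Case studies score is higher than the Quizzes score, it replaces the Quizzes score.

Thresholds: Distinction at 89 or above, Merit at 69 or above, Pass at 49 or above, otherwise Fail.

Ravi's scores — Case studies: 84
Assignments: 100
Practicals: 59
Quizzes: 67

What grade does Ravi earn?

Case studies (84) > Quizzes (67), so Quizzes counts as 84.
Weighted total:
  Case studies 84 × 0.22 = 18.48
  Assignments 100 × 0.34 = 34
  Practicals 59 × 0.08 = 4.72
  Quizzes 84 × 0.36 = 30.24
Sum = 87.44
87.44 is ≥ 69 and < 89 → Merit

Merit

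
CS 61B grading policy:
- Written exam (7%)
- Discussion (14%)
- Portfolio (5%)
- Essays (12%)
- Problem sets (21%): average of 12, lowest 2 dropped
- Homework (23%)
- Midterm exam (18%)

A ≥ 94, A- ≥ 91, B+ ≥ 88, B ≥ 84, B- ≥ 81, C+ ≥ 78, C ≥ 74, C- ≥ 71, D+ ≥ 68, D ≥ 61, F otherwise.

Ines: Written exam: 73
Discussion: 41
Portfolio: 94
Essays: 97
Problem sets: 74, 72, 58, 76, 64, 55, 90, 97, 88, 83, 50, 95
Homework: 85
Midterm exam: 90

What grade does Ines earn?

C+

Problem sets: drop 50, 55 → average of remaining 10 = 797/10 = 79.7
Weighted total:
  Written exam 73 × 0.07 = 5.11
  Discussion 41 × 0.14 = 5.74
  Portfolio 94 × 0.05 = 4.7
  Essays 97 × 0.12 = 11.64
  Problem sets 79.7 × 0.21 = 16.737
  Homework 85 × 0.23 = 19.55
  Midterm exam 90 × 0.18 = 16.2
Sum = 79.677
79.677 is ≥ 78 and < 81 → C+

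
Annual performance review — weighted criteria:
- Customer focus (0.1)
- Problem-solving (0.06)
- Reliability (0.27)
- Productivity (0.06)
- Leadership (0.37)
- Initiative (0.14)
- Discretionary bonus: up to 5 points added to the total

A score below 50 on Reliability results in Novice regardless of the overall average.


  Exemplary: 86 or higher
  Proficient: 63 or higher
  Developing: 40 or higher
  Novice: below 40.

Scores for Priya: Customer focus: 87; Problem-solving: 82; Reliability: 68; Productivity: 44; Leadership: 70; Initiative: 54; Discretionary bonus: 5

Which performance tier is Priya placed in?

Proficient

Reliability score 68 ≥ 50: minimum met.
Weighted total:
  Customer focus 87 × 0.1 = 8.7
  Problem-solving 82 × 0.06 = 4.92
  Reliability 68 × 0.27 = 18.36
  Productivity 44 × 0.06 = 2.64
  Leadership 70 × 0.37 = 25.9
  Initiative 54 × 0.14 = 7.56
Sum = 68.08
Discretionary bonus: 68.08 + 5 = 73.08
73.08 is ≥ 63 and < 86 → Proficient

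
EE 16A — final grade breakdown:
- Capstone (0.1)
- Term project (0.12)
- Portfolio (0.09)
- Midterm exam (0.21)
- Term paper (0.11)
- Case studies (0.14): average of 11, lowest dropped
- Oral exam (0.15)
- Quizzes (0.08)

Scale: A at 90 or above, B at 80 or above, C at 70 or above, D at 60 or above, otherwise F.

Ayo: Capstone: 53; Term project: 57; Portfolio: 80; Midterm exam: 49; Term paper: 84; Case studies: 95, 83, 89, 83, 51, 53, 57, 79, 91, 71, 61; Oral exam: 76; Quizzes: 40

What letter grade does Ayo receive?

Case studies: drop 51 → average of remaining 10 = 762/10 = 76.2
Weighted total:
  Capstone 53 × 0.1 = 5.3
  Term project 57 × 0.12 = 6.84
  Portfolio 80 × 0.09 = 7.2
  Midterm exam 49 × 0.21 = 10.29
  Term paper 84 × 0.11 = 9.24
  Case studies 76.2 × 0.14 = 10.668
  Oral exam 76 × 0.15 = 11.4
  Quizzes 40 × 0.08 = 3.2
Sum = 64.138
64.138 is ≥ 60 and < 70 → D

D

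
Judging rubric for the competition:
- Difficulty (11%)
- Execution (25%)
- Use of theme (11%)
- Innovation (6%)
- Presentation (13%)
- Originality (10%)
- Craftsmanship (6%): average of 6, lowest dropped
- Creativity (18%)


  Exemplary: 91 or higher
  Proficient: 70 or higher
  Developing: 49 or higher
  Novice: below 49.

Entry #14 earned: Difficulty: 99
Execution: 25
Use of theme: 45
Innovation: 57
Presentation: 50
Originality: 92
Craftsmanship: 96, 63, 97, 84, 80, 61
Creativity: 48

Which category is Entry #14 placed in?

Developing

Craftsmanship: drop 61 → average of remaining 5 = 420/5 = 84
Weighted total:
  Difficulty 99 × 0.11 = 10.89
  Execution 25 × 0.25 = 6.25
  Use of theme 45 × 0.11 = 4.95
  Innovation 57 × 0.06 = 3.42
  Presentation 50 × 0.13 = 6.5
  Originality 92 × 0.1 = 9.2
  Craftsmanship 84 × 0.06 = 5.04
  Creativity 48 × 0.18 = 8.64
Sum = 54.89
54.89 is ≥ 49 and < 70 → Developing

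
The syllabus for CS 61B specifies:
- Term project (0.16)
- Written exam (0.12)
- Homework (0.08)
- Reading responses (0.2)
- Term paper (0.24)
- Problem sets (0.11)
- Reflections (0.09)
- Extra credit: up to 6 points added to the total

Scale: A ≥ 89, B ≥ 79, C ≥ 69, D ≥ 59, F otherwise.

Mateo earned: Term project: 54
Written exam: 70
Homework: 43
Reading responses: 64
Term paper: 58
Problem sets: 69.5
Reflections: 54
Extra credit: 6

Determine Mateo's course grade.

D

Weighted total:
  Term project 54 × 0.16 = 8.64
  Written exam 70 × 0.12 = 8.4
  Homework 43 × 0.08 = 3.44
  Reading responses 64 × 0.2 = 12.8
  Term paper 58 × 0.24 = 13.92
  Problem sets 69.5 × 0.11 = 7.645
  Reflections 54 × 0.09 = 4.86
Sum = 59.705
Extra credit: 59.705 + 6 = 65.705
65.705 is ≥ 59 and < 69 → D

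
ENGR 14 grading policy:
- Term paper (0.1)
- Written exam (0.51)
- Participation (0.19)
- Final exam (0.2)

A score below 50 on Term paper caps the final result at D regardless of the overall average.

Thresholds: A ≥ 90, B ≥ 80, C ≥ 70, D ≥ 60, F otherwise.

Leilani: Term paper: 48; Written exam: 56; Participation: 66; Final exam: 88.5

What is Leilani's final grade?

D

Term paper score 48 < 50: minimum not met.
Weighted total:
  Term paper 48 × 0.1 = 4.8
  Written exam 56 × 0.51 = 28.56
  Participation 66 × 0.19 = 12.54
  Final exam 88.5 × 0.2 = 17.7
Sum = 63.6
63.6 would be D; cap at D applies → D.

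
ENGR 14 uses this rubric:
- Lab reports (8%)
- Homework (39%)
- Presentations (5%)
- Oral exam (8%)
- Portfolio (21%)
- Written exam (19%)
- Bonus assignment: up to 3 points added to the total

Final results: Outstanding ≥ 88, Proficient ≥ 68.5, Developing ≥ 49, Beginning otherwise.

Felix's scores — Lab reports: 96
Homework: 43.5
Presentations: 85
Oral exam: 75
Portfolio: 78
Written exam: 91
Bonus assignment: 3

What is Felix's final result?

Weighted total:
  Lab reports 96 × 0.08 = 7.68
  Homework 43.5 × 0.39 = 16.965
  Presentations 85 × 0.05 = 4.25
  Oral exam 75 × 0.08 = 6
  Portfolio 78 × 0.21 = 16.38
  Written exam 91 × 0.19 = 17.29
Sum = 68.565
Bonus assignment: 68.565 + 3 = 71.565
71.565 is ≥ 68.5 and < 88 → Proficient

Proficient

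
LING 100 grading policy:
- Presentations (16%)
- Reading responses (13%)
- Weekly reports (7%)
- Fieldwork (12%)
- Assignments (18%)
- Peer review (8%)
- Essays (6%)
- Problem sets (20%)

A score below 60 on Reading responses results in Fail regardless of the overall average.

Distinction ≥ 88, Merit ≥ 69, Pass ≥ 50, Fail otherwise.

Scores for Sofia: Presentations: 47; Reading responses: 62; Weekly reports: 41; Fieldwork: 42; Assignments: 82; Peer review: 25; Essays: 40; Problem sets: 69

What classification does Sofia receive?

Pass

Reading responses score 62 ≥ 60: minimum met.
Weighted total:
  Presentations 47 × 0.16 = 7.52
  Reading responses 62 × 0.13 = 8.06
  Weekly reports 41 × 0.07 = 2.87
  Fieldwork 42 × 0.12 = 5.04
  Assignments 82 × 0.18 = 14.76
  Peer review 25 × 0.08 = 2
  Essays 40 × 0.06 = 2.4
  Problem sets 69 × 0.2 = 13.8
Sum = 56.45
56.45 is ≥ 50 and < 69 → Pass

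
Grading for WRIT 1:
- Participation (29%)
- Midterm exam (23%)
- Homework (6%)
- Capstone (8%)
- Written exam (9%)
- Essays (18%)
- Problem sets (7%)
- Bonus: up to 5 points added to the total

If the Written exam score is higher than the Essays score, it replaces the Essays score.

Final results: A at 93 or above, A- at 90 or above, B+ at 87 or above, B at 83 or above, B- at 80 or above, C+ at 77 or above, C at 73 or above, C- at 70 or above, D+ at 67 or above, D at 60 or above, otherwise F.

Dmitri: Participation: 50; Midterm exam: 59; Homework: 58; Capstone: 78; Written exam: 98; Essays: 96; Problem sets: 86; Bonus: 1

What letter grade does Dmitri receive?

C-

Written exam (98) > Essays (96), so Essays counts as 98.
Weighted total:
  Participation 50 × 0.29 = 14.5
  Midterm exam 59 × 0.23 = 13.57
  Homework 58 × 0.06 = 3.48
  Capstone 78 × 0.08 = 6.24
  Written exam 98 × 0.09 = 8.82
  Essays 98 × 0.18 = 17.64
  Problem sets 86 × 0.07 = 6.02
Sum = 70.27
Bonus: 70.27 + 1 = 71.27
71.27 is ≥ 70 and < 73 → C-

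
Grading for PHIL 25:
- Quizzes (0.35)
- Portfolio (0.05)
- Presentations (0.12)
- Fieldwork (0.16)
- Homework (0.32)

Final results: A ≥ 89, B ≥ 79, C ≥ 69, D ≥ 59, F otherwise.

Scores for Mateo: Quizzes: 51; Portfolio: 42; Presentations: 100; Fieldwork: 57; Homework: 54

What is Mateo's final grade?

Weighted total:
  Quizzes 51 × 0.35 = 17.85
  Portfolio 42 × 0.05 = 2.1
  Presentations 100 × 0.12 = 12
  Fieldwork 57 × 0.16 = 9.12
  Homework 54 × 0.32 = 17.28
Sum = 58.35
58.35 < 59 → F

F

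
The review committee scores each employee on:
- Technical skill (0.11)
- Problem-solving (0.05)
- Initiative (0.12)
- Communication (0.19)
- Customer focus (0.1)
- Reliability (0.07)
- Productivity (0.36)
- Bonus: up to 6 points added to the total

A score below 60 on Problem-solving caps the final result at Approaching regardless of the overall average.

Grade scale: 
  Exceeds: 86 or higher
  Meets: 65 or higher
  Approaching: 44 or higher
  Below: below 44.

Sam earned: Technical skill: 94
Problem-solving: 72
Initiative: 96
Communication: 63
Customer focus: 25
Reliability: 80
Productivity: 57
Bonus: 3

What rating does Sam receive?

Meets

Problem-solving score 72 ≥ 60: minimum met.
Weighted total:
  Technical skill 94 × 0.11 = 10.34
  Problem-solving 72 × 0.05 = 3.6
  Initiative 96 × 0.12 = 11.52
  Communication 63 × 0.19 = 11.97
  Customer focus 25 × 0.1 = 2.5
  Reliability 80 × 0.07 = 5.6
  Productivity 57 × 0.36 = 20.52
Sum = 66.05
Bonus: 66.05 + 3 = 69.05
69.05 is ≥ 65 and < 86 → Meets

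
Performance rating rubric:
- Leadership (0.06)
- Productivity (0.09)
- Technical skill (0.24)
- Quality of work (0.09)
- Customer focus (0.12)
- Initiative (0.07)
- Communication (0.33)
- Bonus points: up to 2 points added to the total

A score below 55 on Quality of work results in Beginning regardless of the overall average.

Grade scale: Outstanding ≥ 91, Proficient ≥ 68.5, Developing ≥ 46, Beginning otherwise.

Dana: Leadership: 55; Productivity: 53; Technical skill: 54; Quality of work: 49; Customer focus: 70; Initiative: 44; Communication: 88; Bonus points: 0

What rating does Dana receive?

Beginning

Quality of work score 49 < 55: minimum not met.
Weighted total:
  Leadership 55 × 0.06 = 3.3
  Productivity 53 × 0.09 = 4.77
  Technical skill 54 × 0.24 = 12.96
  Quality of work 49 × 0.09 = 4.41
  Customer focus 70 × 0.12 = 8.4
  Initiative 44 × 0.07 = 3.08
  Communication 88 × 0.33 = 29.04
Sum = 65.96
Bonus points: 65.96 + 0 = 65.96
Because the Quality of work minimum was not met, the result is Beginning.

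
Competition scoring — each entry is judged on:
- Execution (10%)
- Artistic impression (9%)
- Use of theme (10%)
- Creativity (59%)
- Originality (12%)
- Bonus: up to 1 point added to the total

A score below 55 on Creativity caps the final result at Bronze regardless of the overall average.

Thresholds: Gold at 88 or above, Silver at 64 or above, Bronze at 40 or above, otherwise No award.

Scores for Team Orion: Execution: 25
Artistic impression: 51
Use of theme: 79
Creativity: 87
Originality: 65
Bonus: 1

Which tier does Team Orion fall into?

Creativity score 87 ≥ 55: minimum met.
Weighted total:
  Execution 25 × 0.1 = 2.5
  Artistic impression 51 × 0.09 = 4.59
  Use of theme 79 × 0.1 = 7.9
  Creativity 87 × 0.59 = 51.33
  Originality 65 × 0.12 = 7.8
Sum = 74.12
Bonus: 74.12 + 1 = 75.12
75.12 is ≥ 64 and < 88 → Silver

Silver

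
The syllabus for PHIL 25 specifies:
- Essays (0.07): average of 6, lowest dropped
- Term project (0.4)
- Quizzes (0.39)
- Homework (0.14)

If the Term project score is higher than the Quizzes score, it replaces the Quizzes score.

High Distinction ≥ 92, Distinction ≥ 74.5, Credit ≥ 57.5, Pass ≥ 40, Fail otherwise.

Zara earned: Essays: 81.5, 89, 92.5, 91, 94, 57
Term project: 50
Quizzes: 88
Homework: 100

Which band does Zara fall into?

Distinction

Essays: drop 57 → average of remaining 5 = 448/5 = 89.6
Term project (50) ≤ Quizzes (88), so Quizzes stays at 88.
Weighted total:
  Essays 89.6 × 0.07 = 6.272
  Term project 50 × 0.4 = 20
  Quizzes 88 × 0.39 = 34.32
  Homework 100 × 0.14 = 14
Sum = 74.592
74.592 is ≥ 74.5 and < 92 → Distinction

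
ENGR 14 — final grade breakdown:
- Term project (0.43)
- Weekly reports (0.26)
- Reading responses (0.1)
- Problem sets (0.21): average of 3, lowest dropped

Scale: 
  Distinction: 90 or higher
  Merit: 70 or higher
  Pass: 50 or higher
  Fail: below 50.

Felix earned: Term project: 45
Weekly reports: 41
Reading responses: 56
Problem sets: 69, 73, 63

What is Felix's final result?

Problem sets: drop 63 → average of remaining 2 = 142/2 = 71
Weighted total:
  Term project 45 × 0.43 = 19.35
  Weekly reports 41 × 0.26 = 10.66
  Reading responses 56 × 0.1 = 5.6
  Problem sets 71 × 0.21 = 14.91
Sum = 50.52
50.52 is ≥ 50 and < 70 → Pass

Pass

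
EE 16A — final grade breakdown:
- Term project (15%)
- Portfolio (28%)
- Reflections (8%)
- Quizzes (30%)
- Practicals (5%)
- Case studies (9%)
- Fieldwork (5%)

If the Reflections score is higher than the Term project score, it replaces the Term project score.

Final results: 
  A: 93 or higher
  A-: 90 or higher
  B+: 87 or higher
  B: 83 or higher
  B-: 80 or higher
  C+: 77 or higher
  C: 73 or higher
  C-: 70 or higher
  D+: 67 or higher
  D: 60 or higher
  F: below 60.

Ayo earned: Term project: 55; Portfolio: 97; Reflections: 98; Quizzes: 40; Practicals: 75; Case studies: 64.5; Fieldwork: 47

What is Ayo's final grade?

Reflections (98) > Term project (55), so Term project counts as 98.
Weighted total:
  Term project 98 × 0.15 = 14.7
  Portfolio 97 × 0.28 = 27.16
  Reflections 98 × 0.08 = 7.84
  Quizzes 40 × 0.3 = 12
  Practicals 75 × 0.05 = 3.75
  Case studies 64.5 × 0.09 = 5.805
  Fieldwork 47 × 0.05 = 2.35
Sum = 73.605
73.605 is ≥ 73 and < 77 → C

C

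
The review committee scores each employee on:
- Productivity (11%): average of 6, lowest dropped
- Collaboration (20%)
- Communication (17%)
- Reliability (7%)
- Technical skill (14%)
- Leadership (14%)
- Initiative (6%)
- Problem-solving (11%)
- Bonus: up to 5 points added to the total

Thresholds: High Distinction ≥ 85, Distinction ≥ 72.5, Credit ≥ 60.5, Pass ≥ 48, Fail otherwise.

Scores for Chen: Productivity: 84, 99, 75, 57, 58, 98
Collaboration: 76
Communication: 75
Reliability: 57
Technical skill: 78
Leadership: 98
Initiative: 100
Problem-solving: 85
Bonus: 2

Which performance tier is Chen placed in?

Productivity: drop 57 → average of remaining 5 = 414/5 = 82.8
Weighted total:
  Productivity 82.8 × 0.11 = 9.108
  Collaboration 76 × 0.2 = 15.2
  Communication 75 × 0.17 = 12.75
  Reliability 57 × 0.07 = 3.99
  Technical skill 78 × 0.14 = 10.92
  Leadership 98 × 0.14 = 13.72
  Initiative 100 × 0.06 = 6
  Problem-solving 85 × 0.11 = 9.35
Sum = 81.038
Bonus: 81.038 + 2 = 83.038
83.038 is ≥ 72.5 and < 85 → Distinction

Distinction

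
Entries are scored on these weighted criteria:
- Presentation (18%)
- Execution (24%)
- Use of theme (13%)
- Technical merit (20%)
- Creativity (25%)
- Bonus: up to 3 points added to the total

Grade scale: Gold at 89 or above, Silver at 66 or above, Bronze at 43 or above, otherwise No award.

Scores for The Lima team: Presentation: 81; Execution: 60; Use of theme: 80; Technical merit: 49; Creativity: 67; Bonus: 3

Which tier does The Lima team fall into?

Weighted total:
  Presentation 81 × 0.18 = 14.58
  Execution 60 × 0.24 = 14.4
  Use of theme 80 × 0.13 = 10.4
  Technical merit 49 × 0.2 = 9.8
  Creativity 67 × 0.25 = 16.75
Sum = 65.93
Bonus: 65.93 + 3 = 68.93
68.93 is ≥ 66 and < 89 → Silver

Silver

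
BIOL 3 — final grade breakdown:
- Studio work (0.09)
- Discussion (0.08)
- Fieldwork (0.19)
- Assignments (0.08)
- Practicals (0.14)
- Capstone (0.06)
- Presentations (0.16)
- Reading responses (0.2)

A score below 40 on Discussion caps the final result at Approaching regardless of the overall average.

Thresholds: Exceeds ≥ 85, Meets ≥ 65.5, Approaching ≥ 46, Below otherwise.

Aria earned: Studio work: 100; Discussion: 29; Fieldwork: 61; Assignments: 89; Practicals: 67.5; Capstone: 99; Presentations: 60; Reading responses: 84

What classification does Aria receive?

Approaching

Discussion score 29 < 40: minimum not met.
Weighted total:
  Studio work 100 × 0.09 = 9
  Discussion 29 × 0.08 = 2.32
  Fieldwork 61 × 0.19 = 11.59
  Assignments 89 × 0.08 = 7.12
  Practicals 67.5 × 0.14 = 9.45
  Capstone 99 × 0.06 = 5.94
  Presentations 60 × 0.16 = 9.6
  Reading responses 84 × 0.2 = 16.8
Sum = 71.82
71.82 would be Meets; cap at Approaching applies → Approaching.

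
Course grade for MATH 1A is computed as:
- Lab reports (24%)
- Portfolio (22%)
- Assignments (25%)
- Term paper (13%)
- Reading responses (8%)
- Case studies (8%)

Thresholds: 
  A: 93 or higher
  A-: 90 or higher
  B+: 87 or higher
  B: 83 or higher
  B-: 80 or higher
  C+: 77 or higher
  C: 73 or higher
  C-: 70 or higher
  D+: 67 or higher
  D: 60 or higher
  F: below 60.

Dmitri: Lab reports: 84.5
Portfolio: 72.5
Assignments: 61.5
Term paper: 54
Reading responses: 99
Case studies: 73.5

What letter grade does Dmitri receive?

C-

Weighted total:
  Lab reports 84.5 × 0.24 = 20.28
  Portfolio 72.5 × 0.22 = 15.95
  Assignments 61.5 × 0.25 = 15.375
  Term paper 54 × 0.13 = 7.02
  Reading responses 99 × 0.08 = 7.92
  Case studies 73.5 × 0.08 = 5.88
Sum = 72.425
72.425 is ≥ 70 and < 73 → C-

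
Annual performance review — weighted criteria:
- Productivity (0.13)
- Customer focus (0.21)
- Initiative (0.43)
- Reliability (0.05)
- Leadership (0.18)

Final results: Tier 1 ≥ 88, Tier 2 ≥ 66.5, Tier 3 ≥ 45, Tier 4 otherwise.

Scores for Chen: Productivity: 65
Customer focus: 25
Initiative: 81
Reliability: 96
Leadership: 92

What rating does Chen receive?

Weighted total:
  Productivity 65 × 0.13 = 8.45
  Customer focus 25 × 0.21 = 5.25
  Initiative 81 × 0.43 = 34.83
  Reliability 96 × 0.05 = 4.8
  Leadership 92 × 0.18 = 16.56
Sum = 69.89
69.89 is ≥ 66.5 and < 88 → Tier 2

Tier 2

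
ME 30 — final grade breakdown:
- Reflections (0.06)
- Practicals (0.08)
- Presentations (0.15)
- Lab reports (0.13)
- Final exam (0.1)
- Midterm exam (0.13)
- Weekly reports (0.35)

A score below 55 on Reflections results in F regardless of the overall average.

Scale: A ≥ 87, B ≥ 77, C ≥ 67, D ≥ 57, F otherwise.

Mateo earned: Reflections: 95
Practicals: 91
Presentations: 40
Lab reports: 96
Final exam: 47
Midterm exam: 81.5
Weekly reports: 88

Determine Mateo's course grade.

Reflections score 95 ≥ 55: minimum met.
Weighted total:
  Reflections 95 × 0.06 = 5.7
  Practicals 91 × 0.08 = 7.28
  Presentations 40 × 0.15 = 6
  Lab reports 96 × 0.13 = 12.48
  Final exam 47 × 0.1 = 4.7
  Midterm exam 81.5 × 0.13 = 10.595
  Weekly reports 88 × 0.35 = 30.8
Sum = 77.555
77.555 is ≥ 77 and < 87 → B

B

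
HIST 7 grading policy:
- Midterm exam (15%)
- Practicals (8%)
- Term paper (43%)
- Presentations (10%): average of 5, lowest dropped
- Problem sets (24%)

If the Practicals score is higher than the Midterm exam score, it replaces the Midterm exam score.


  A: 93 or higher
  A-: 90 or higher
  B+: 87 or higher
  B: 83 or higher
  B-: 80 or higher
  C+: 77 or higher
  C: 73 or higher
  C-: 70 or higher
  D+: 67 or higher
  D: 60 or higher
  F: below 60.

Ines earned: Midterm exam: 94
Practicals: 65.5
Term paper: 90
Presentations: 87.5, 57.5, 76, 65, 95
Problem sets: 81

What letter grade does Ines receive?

Presentations: drop 57.5 → average of remaining 4 = 323.5/4 = 80.875
Practicals (65.5) ≤ Midterm exam (94), so Midterm exam stays at 94.
Weighted total:
  Midterm exam 94 × 0.15 = 14.1
  Practicals 65.5 × 0.08 = 5.24
  Term paper 90 × 0.43 = 38.7
  Presentations 80.875 × 0.1 = 8.0875
  Problem sets 81 × 0.24 = 19.44
Sum = 85.5675
85.5675 is ≥ 83 and < 87 → B

B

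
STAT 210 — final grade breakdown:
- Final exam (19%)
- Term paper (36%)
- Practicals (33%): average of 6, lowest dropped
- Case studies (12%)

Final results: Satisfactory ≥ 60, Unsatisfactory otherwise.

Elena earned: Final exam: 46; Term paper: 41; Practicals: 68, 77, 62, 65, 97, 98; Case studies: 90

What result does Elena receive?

Practicals: drop 62 → average of remaining 5 = 405/5 = 81
Weighted total:
  Final exam 46 × 0.19 = 8.74
  Term paper 41 × 0.36 = 14.76
  Practicals 81 × 0.33 = 26.73
  Case studies 90 × 0.12 = 10.8
Sum = 61.03
61.03 ≥ 60 → Satisfactory

Satisfactory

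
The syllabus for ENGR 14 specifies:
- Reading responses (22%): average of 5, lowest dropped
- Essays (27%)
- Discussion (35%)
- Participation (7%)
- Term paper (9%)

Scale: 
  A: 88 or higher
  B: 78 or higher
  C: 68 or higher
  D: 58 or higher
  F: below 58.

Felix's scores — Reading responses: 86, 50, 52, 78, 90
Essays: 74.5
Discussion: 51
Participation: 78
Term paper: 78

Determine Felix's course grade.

Reading responses: drop 50 → average of remaining 4 = 306/4 = 76.5
Weighted total:
  Reading responses 76.5 × 0.22 = 16.83
  Essays 74.5 × 0.27 = 20.115
  Discussion 51 × 0.35 = 17.85
  Participation 78 × 0.07 = 5.46
  Term paper 78 × 0.09 = 7.02
Sum = 67.275
67.275 is ≥ 58 and < 68 → D

D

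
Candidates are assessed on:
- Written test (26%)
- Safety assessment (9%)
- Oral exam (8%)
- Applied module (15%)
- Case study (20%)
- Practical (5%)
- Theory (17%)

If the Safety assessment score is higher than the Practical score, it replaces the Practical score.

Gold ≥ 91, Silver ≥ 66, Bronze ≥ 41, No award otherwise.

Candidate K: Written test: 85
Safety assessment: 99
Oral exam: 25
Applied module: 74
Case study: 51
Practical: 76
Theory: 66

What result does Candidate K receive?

Silver

Safety assessment (99) > Practical (76), so Practical counts as 99.
Weighted total:
  Written test 85 × 0.26 = 22.1
  Safety assessment 99 × 0.09 = 8.91
  Oral exam 25 × 0.08 = 2
  Applied module 74 × 0.15 = 11.1
  Case study 51 × 0.2 = 10.2
  Practical 99 × 0.05 = 4.95
  Theory 66 × 0.17 = 11.22
Sum = 70.48
70.48 is ≥ 66 and < 91 → Silver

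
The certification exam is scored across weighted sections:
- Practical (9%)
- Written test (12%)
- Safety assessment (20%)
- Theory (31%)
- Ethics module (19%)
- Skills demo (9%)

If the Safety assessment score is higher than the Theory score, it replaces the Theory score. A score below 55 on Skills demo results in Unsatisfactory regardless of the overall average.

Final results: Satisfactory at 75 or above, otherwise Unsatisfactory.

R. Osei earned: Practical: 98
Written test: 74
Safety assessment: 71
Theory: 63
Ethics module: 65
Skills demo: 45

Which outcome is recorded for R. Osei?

Unsatisfactory

Safety assessment (71) > Theory (63), so Theory counts as 71.
Skills demo score 45 < 55: minimum not met.
Weighted total:
  Practical 98 × 0.09 = 8.82
  Written test 74 × 0.12 = 8.88
  Safety assessment 71 × 0.2 = 14.2
  Theory 71 × 0.31 = 22.01
  Ethics module 65 × 0.19 = 12.35
  Skills demo 45 × 0.09 = 4.05
Sum = 70.31
Because the Skills demo minimum was not met, the result is Unsatisfactory.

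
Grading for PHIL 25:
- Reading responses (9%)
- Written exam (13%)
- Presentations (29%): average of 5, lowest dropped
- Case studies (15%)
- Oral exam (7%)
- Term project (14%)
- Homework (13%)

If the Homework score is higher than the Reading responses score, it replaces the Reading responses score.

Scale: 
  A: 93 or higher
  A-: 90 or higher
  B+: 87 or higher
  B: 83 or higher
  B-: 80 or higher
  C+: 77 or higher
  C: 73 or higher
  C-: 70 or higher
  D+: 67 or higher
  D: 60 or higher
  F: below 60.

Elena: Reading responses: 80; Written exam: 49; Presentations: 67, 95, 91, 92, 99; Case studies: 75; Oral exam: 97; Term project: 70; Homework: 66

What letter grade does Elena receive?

Presentations: drop 67 → average of remaining 4 = 377/4 = 94.25
Homework (66) ≤ Reading responses (80), so Reading responses stays at 80.
Weighted total:
  Reading responses 80 × 0.09 = 7.2
  Written exam 49 × 0.13 = 6.37
  Presentations 94.25 × 0.29 = 27.3325
  Case studies 75 × 0.15 = 11.25
  Oral exam 97 × 0.07 = 6.79
  Term project 70 × 0.14 = 9.8
  Homework 66 × 0.13 = 8.58
Sum = 77.3225
77.3225 is ≥ 77 and < 80 → C+

C+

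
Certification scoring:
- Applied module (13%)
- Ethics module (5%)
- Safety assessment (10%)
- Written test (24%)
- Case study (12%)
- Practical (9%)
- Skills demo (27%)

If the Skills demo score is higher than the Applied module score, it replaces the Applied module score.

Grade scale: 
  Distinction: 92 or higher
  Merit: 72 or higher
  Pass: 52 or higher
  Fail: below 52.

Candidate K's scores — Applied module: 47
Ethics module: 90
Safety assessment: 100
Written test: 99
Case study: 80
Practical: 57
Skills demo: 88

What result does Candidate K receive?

Merit

Skills demo (88) > Applied module (47), so Applied module counts as 88.
Weighted total:
  Applied module 88 × 0.13 = 11.44
  Ethics module 90 × 0.05 = 4.5
  Safety assessment 100 × 0.1 = 10
  Written test 99 × 0.24 = 23.76
  Case study 80 × 0.12 = 9.6
  Practical 57 × 0.09 = 5.13
  Skills demo 88 × 0.27 = 23.76
Sum = 88.19
88.19 is ≥ 72 and < 92 → Merit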